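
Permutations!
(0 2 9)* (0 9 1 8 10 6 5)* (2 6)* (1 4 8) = (0 6 5)(2 4 8 10) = [6, 1, 4, 3, 8, 0, 5, 7, 10, 9, 2]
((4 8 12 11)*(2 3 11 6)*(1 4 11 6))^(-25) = ((1 4 8 12)(2 3 6))^(-25) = (1 12 8 4)(2 6 3)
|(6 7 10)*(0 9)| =6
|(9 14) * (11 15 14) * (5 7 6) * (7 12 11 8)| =9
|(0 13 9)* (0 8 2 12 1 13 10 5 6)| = |(0 10 5 6)(1 13 9 8 2 12)| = 12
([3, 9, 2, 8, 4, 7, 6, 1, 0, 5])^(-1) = (0 8 3)(1 7 5 9)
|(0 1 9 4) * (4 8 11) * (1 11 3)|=12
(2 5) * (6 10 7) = (2 5)(6 10 7) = [0, 1, 5, 3, 4, 2, 10, 6, 8, 9, 7]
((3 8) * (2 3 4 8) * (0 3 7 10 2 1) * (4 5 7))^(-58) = ((0 3 1)(2 4 8 5 7 10))^(-58) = (0 1 3)(2 8 7)(4 5 10)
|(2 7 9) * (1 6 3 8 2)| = 7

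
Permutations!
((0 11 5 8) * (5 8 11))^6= (0 11)(5 8)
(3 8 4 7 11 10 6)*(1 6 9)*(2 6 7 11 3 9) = (1 7 3 8 4 11 10 2 6 9) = [0, 7, 6, 8, 11, 5, 9, 3, 4, 1, 2, 10]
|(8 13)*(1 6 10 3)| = |(1 6 10 3)(8 13)| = 4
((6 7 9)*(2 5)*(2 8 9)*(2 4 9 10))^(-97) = (2 10 8 5)(4 7 6 9)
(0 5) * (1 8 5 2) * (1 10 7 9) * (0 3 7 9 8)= (0 2 10 9 1)(3 7 8 5)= [2, 0, 10, 7, 4, 3, 6, 8, 5, 1, 9]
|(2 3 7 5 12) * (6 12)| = |(2 3 7 5 6 12)| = 6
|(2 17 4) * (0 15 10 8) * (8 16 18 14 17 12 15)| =18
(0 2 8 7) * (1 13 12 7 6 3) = (0 2 8 6 3 1 13 12 7) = [2, 13, 8, 1, 4, 5, 3, 0, 6, 9, 10, 11, 7, 12]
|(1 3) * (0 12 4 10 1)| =6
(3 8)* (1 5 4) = [0, 5, 2, 8, 1, 4, 6, 7, 3] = (1 5 4)(3 8)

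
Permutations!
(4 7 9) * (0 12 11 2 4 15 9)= (0 12 11 2 4 7)(9 15)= [12, 1, 4, 3, 7, 5, 6, 0, 8, 15, 10, 2, 11, 13, 14, 9]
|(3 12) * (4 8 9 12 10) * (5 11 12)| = 8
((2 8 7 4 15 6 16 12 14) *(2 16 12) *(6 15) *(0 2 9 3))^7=((0 2 8 7 4 6 12 14 16 9 3))^7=(0 14 7 3 12 8 9 6 2 16 4)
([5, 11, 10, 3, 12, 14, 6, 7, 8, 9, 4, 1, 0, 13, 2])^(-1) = [12, 11, 14, 3, 10, 0, 6, 7, 8, 9, 2, 1, 4, 13, 5]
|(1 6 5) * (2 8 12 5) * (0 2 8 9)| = |(0 2 9)(1 6 8 12 5)| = 15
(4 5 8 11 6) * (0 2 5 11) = (0 2 5 8)(4 11 6) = [2, 1, 5, 3, 11, 8, 4, 7, 0, 9, 10, 6]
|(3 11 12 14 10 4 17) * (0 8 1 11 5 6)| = 12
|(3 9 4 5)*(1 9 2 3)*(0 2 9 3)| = |(0 2)(1 3 9 4 5)| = 10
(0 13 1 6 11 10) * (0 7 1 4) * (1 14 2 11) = (0 13 4)(1 6)(2 11 10 7 14) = [13, 6, 11, 3, 0, 5, 1, 14, 8, 9, 7, 10, 12, 4, 2]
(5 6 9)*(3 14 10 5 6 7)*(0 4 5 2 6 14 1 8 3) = (0 4 5 7)(1 8 3)(2 6 9 14 10) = [4, 8, 6, 1, 5, 7, 9, 0, 3, 14, 2, 11, 12, 13, 10]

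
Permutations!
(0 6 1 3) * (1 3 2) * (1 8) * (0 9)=[6, 2, 8, 9, 4, 5, 3, 7, 1, 0]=(0 6 3 9)(1 2 8)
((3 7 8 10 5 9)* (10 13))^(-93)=(3 5 13 7 9 10 8)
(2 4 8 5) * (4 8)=(2 8 5)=[0, 1, 8, 3, 4, 2, 6, 7, 5]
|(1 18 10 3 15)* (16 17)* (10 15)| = 6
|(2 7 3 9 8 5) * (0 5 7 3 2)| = 10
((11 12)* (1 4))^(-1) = ((1 4)(11 12))^(-1) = (1 4)(11 12)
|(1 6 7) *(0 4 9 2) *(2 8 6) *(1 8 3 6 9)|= |(0 4 1 2)(3 6 7 8 9)|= 20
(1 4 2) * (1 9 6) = [0, 4, 9, 3, 2, 5, 1, 7, 8, 6] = (1 4 2 9 6)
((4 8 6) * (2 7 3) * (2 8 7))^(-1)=((3 8 6 4 7))^(-1)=(3 7 4 6 8)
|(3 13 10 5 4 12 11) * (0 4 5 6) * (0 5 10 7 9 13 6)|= 24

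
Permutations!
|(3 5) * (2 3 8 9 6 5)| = 4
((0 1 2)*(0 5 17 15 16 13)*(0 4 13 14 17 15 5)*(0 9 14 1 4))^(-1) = (0 13 4)(1 16 15 5 17 14 9 2) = ((0 4 13)(1 2 9 14 17 5 15 16))^(-1)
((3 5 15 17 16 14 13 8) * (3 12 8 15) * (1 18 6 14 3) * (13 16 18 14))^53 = (1 3 14 5 16)(6 17 13 18 15)(8 12)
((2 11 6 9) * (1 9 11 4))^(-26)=(11)(1 2)(4 9)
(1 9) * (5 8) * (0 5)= [5, 9, 2, 3, 4, 8, 6, 7, 0, 1]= (0 5 8)(1 9)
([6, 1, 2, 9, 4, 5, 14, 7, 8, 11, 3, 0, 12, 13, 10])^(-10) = [3, 1, 2, 6, 4, 5, 9, 7, 8, 14, 0, 10, 12, 13, 11]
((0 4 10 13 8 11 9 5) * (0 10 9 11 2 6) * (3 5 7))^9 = (0 2 13 5 7 4 6 8 10 3 9)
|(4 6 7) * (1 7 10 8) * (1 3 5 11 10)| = 20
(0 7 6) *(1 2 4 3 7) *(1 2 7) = [2, 7, 4, 1, 3, 5, 0, 6] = (0 2 4 3 1 7 6)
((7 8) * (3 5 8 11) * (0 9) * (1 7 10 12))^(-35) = (0 9)(1 8 11 12 5 7 10 3)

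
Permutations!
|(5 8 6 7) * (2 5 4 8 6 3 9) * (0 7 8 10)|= 12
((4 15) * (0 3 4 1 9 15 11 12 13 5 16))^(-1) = (0 16 5 13 12 11 4 3)(1 15 9)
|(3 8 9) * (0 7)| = 6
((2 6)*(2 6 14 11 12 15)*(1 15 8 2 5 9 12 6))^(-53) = (1 14 12 15 11 8 5 6 2 9)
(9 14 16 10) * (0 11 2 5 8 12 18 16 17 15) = (0 11 2 5 8 12 18 16 10 9 14 17 15) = [11, 1, 5, 3, 4, 8, 6, 7, 12, 14, 9, 2, 18, 13, 17, 0, 10, 15, 16]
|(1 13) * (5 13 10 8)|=|(1 10 8 5 13)|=5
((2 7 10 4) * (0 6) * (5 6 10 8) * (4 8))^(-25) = (10)(2 4 7)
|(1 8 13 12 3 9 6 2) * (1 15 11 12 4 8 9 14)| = |(1 9 6 2 15 11 12 3 14)(4 8 13)| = 9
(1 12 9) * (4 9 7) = (1 12 7 4 9) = [0, 12, 2, 3, 9, 5, 6, 4, 8, 1, 10, 11, 7]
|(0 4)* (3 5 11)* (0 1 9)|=12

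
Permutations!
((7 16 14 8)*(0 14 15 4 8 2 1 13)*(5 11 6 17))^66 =((0 14 2 1 13)(4 8 7 16 15)(5 11 6 17))^66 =(0 14 2 1 13)(4 8 7 16 15)(5 6)(11 17)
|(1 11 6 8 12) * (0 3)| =10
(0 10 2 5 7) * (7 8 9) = [10, 1, 5, 3, 4, 8, 6, 0, 9, 7, 2] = (0 10 2 5 8 9 7)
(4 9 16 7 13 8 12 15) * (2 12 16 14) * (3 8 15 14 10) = (2 12 14)(3 8 16 7 13 15 4 9 10) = [0, 1, 12, 8, 9, 5, 6, 13, 16, 10, 3, 11, 14, 15, 2, 4, 7]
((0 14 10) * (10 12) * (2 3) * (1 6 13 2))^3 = ((0 14 12 10)(1 6 13 2 3))^3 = (0 10 12 14)(1 2 6 3 13)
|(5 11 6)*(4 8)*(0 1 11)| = 10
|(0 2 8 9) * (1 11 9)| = 6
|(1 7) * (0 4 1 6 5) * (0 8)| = |(0 4 1 7 6 5 8)| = 7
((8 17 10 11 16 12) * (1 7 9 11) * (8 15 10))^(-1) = (1 10 15 12 16 11 9 7)(8 17)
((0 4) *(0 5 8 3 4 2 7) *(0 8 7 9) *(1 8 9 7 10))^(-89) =(0 9 7 2)(1 8 3 4 5 10)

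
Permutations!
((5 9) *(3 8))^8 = (9)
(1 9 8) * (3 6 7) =[0, 9, 2, 6, 4, 5, 7, 3, 1, 8] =(1 9 8)(3 6 7)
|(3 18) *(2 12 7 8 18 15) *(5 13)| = 14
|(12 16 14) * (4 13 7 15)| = 12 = |(4 13 7 15)(12 16 14)|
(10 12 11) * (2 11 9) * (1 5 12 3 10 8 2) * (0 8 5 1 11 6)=[8, 1, 6, 10, 4, 12, 0, 7, 2, 11, 3, 5, 9]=(0 8 2 6)(3 10)(5 12 9 11)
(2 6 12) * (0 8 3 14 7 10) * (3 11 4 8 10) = (0 10)(2 6 12)(3 14 7)(4 8 11) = [10, 1, 6, 14, 8, 5, 12, 3, 11, 9, 0, 4, 2, 13, 7]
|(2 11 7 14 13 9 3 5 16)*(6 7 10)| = 11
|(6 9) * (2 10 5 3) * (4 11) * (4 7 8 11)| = 12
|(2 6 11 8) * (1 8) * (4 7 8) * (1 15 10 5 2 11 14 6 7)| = |(1 4)(2 7 8 11 15 10 5)(6 14)| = 14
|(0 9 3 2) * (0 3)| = |(0 9)(2 3)| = 2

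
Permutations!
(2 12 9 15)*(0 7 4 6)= (0 7 4 6)(2 12 9 15)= [7, 1, 12, 3, 6, 5, 0, 4, 8, 15, 10, 11, 9, 13, 14, 2]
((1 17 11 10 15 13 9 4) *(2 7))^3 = ((1 17 11 10 15 13 9 4)(2 7))^3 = (1 10 9 17 15 4 11 13)(2 7)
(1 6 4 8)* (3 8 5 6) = (1 3 8)(4 5 6) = [0, 3, 2, 8, 5, 6, 4, 7, 1]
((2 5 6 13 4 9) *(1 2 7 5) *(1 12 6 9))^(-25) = (1 4 13 6 12 2)(5 7 9)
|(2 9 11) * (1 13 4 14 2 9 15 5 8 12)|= 18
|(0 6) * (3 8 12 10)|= |(0 6)(3 8 12 10)|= 4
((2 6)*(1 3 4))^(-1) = ((1 3 4)(2 6))^(-1) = (1 4 3)(2 6)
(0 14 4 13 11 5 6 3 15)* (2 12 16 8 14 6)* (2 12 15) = [6, 1, 15, 2, 13, 12, 3, 7, 14, 9, 10, 5, 16, 11, 4, 0, 8] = (0 6 3 2 15)(4 13 11 5 12 16 8 14)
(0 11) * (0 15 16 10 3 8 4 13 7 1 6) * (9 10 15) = [11, 6, 2, 8, 13, 5, 0, 1, 4, 10, 3, 9, 12, 7, 14, 16, 15] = (0 11 9 10 3 8 4 13 7 1 6)(15 16)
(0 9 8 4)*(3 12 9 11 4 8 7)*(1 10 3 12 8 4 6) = (0 11 6 1 10 3 8 4)(7 12 9) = [11, 10, 2, 8, 0, 5, 1, 12, 4, 7, 3, 6, 9]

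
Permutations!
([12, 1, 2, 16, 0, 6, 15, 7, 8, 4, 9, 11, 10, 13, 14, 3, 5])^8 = (0 9 12 4 10)(3 6 16 15 5)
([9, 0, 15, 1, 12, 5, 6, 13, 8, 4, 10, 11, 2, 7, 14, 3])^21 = [15, 2, 9, 12, 1, 5, 6, 13, 8, 3, 10, 11, 0, 7, 14, 4]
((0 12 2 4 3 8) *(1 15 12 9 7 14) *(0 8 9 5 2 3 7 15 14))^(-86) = ((0 5 2 4 7)(1 14)(3 9 15 12))^(-86) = (0 7 4 2 5)(3 15)(9 12)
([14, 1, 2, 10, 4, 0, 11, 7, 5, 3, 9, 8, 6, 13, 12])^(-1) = (0 5 8 11 6 12 14)(3 9 10)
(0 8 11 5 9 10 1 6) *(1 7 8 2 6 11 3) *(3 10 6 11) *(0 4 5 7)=(0 2 11 7 8 10)(1 3)(4 5 9 6)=[2, 3, 11, 1, 5, 9, 4, 8, 10, 6, 0, 7]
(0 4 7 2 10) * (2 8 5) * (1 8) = [4, 8, 10, 3, 7, 2, 6, 1, 5, 9, 0] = (0 4 7 1 8 5 2 10)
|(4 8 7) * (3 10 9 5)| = 12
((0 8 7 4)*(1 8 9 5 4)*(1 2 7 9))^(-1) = (0 4 5 9 8 1)(2 7)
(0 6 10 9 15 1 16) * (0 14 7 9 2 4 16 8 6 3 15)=(0 3 15 1 8 6 10 2 4 16 14 7 9)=[3, 8, 4, 15, 16, 5, 10, 9, 6, 0, 2, 11, 12, 13, 7, 1, 14]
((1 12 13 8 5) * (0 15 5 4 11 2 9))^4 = (0 12 11 15 13 2 5 8 9 1 4)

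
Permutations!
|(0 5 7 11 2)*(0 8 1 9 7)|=|(0 5)(1 9 7 11 2 8)|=6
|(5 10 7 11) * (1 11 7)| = |(1 11 5 10)| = 4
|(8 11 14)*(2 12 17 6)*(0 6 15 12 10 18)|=|(0 6 2 10 18)(8 11 14)(12 17 15)|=15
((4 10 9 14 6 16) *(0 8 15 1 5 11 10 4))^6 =(0 10 8 9 15 14 1 6 5 16 11)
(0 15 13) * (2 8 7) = [15, 1, 8, 3, 4, 5, 6, 2, 7, 9, 10, 11, 12, 0, 14, 13] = (0 15 13)(2 8 7)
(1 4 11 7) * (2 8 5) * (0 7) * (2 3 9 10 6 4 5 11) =[7, 5, 8, 9, 2, 3, 4, 1, 11, 10, 6, 0] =(0 7 1 5 3 9 10 6 4 2 8 11)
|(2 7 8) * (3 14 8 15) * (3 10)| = 7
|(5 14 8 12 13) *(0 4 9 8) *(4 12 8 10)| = |(0 12 13 5 14)(4 9 10)| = 15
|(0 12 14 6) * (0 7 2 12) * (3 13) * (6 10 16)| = 14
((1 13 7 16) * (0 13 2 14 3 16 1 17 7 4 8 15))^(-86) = ((0 13 4 8 15)(1 2 14 3 16 17 7))^(-86) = (0 15 8 4 13)(1 17 3 2 7 16 14)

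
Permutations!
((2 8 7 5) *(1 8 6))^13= ((1 8 7 5 2 6))^13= (1 8 7 5 2 6)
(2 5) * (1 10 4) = (1 10 4)(2 5) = [0, 10, 5, 3, 1, 2, 6, 7, 8, 9, 4]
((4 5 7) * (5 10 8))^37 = ((4 10 8 5 7))^37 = (4 8 7 10 5)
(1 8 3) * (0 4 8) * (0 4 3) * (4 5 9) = (0 3 1 5 9 4 8) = [3, 5, 2, 1, 8, 9, 6, 7, 0, 4]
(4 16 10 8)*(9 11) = (4 16 10 8)(9 11) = [0, 1, 2, 3, 16, 5, 6, 7, 4, 11, 8, 9, 12, 13, 14, 15, 10]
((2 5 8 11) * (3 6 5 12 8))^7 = (2 11 8 12)(3 6 5) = ((2 12 8 11)(3 6 5))^7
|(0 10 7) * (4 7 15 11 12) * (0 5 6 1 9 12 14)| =35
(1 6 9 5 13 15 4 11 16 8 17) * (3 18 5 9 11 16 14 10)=(1 6 11 14 10 3 18 5 13 15 4 16 8 17)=[0, 6, 2, 18, 16, 13, 11, 7, 17, 9, 3, 14, 12, 15, 10, 4, 8, 1, 5]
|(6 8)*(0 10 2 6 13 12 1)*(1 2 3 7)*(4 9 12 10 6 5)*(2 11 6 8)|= 7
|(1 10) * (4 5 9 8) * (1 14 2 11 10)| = |(2 11 10 14)(4 5 9 8)| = 4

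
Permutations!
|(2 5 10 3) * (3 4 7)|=6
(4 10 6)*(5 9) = (4 10 6)(5 9) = [0, 1, 2, 3, 10, 9, 4, 7, 8, 5, 6]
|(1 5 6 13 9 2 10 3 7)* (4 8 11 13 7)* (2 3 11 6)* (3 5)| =6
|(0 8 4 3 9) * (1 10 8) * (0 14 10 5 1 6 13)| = |(0 6 13)(1 5)(3 9 14 10 8 4)| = 6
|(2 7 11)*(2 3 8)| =5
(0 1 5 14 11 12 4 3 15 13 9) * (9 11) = (0 1 5 14 9)(3 15 13 11 12 4) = [1, 5, 2, 15, 3, 14, 6, 7, 8, 0, 10, 12, 4, 11, 9, 13]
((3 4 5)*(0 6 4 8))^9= (0 5)(3 6)(4 8)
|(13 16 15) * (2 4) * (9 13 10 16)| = 6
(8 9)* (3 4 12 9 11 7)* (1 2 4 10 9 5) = [0, 2, 4, 10, 12, 1, 6, 3, 11, 8, 9, 7, 5] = (1 2 4 12 5)(3 10 9 8 11 7)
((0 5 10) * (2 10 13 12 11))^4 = (0 11 5 2 13 10 12)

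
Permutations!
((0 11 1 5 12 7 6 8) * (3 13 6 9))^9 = ((0 11 1 5 12 7 9 3 13 6 8))^9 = (0 6 3 7 5 11 8 13 9 12 1)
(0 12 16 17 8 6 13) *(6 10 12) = (0 6 13)(8 10 12 16 17) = [6, 1, 2, 3, 4, 5, 13, 7, 10, 9, 12, 11, 16, 0, 14, 15, 17, 8]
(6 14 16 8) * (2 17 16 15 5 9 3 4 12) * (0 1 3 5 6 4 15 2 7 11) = (0 1 3 15 6 14 2 17 16 8 4 12 7 11)(5 9) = [1, 3, 17, 15, 12, 9, 14, 11, 4, 5, 10, 0, 7, 13, 2, 6, 8, 16]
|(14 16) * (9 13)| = |(9 13)(14 16)| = 2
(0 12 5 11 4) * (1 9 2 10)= (0 12 5 11 4)(1 9 2 10)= [12, 9, 10, 3, 0, 11, 6, 7, 8, 2, 1, 4, 5]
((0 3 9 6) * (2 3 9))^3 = (9)(2 3) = ((0 9 6)(2 3))^3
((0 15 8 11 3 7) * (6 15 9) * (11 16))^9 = ((0 9 6 15 8 16 11 3 7))^9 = (16)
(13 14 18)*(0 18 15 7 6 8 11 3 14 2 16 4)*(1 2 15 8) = [18, 2, 16, 14, 0, 5, 1, 6, 11, 9, 10, 3, 12, 15, 8, 7, 4, 17, 13] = (0 18 13 15 7 6 1 2 16 4)(3 14 8 11)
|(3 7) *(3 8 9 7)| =3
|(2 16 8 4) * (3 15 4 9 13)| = 8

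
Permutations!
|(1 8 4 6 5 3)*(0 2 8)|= |(0 2 8 4 6 5 3 1)|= 8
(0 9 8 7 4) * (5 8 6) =(0 9 6 5 8 7 4) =[9, 1, 2, 3, 0, 8, 5, 4, 7, 6]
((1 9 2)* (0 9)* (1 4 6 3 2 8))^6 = (0 8)(1 9)(2 6)(3 4)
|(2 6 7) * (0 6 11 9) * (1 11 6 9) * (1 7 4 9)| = |(0 1 11 7 2 6 4 9)| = 8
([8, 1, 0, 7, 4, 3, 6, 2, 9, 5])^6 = (0 2 7 3 5 9 8)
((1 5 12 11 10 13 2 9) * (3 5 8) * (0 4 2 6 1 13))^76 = (0 11 5 8 6 9 4 10 12 3 1 13 2)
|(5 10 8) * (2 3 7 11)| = |(2 3 7 11)(5 10 8)| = 12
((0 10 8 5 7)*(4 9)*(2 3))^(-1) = ((0 10 8 5 7)(2 3)(4 9))^(-1) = (0 7 5 8 10)(2 3)(4 9)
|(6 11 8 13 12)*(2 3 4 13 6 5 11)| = 9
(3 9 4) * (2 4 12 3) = (2 4)(3 9 12) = [0, 1, 4, 9, 2, 5, 6, 7, 8, 12, 10, 11, 3]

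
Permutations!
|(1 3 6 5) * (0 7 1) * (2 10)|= 6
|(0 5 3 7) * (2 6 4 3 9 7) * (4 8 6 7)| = |(0 5 9 4 3 2 7)(6 8)| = 14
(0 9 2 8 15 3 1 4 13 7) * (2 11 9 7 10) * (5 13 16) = (0 7)(1 4 16 5 13 10 2 8 15 3)(9 11) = [7, 4, 8, 1, 16, 13, 6, 0, 15, 11, 2, 9, 12, 10, 14, 3, 5]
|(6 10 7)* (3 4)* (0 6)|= 4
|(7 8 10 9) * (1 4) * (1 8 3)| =7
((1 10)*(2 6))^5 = (1 10)(2 6)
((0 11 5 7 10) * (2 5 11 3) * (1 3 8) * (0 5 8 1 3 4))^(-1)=(11)(0 4 1)(2 3 8)(5 10 7)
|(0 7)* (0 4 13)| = |(0 7 4 13)| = 4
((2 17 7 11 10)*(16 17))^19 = (2 16 17 7 11 10)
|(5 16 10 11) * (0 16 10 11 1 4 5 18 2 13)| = |(0 16 11 18 2 13)(1 4 5 10)| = 12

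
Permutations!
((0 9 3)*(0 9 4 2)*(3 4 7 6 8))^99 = ((0 7 6 8 3 9 4 2))^99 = (0 8 4 7 3 2 6 9)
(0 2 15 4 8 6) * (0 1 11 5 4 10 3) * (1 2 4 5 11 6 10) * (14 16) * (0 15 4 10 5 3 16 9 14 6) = (0 10 16 6 2 4 8 5 3 15 1)(9 14) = [10, 0, 4, 15, 8, 3, 2, 7, 5, 14, 16, 11, 12, 13, 9, 1, 6]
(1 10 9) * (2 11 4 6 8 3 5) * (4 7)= [0, 10, 11, 5, 6, 2, 8, 4, 3, 1, 9, 7]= (1 10 9)(2 11 7 4 6 8 3 5)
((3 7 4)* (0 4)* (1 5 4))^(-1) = (0 7 3 4 5 1)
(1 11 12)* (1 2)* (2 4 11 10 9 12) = (1 10 9 12 4 11 2) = [0, 10, 1, 3, 11, 5, 6, 7, 8, 12, 9, 2, 4]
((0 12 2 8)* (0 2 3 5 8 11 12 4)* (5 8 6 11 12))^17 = ((0 4)(2 12 3 8)(5 6 11))^17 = (0 4)(2 12 3 8)(5 11 6)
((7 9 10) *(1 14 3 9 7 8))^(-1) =(1 8 10 9 3 14)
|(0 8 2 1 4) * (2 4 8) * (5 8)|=6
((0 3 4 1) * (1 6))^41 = (0 3 4 6 1)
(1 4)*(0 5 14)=(0 5 14)(1 4)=[5, 4, 2, 3, 1, 14, 6, 7, 8, 9, 10, 11, 12, 13, 0]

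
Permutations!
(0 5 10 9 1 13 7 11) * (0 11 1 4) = (0 5 10 9 4)(1 13 7) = [5, 13, 2, 3, 0, 10, 6, 1, 8, 4, 9, 11, 12, 7]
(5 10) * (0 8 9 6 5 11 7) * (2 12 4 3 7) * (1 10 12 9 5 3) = [8, 10, 9, 7, 1, 12, 3, 0, 5, 6, 11, 2, 4] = (0 8 5 12 4 1 10 11 2 9 6 3 7)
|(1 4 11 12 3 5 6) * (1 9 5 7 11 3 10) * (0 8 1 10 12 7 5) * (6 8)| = 30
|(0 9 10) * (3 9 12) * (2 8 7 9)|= 8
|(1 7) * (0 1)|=3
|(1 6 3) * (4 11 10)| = |(1 6 3)(4 11 10)| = 3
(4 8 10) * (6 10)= (4 8 6 10)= [0, 1, 2, 3, 8, 5, 10, 7, 6, 9, 4]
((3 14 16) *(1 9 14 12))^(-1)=((1 9 14 16 3 12))^(-1)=(1 12 3 16 14 9)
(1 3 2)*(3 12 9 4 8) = (1 12 9 4 8 3 2) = [0, 12, 1, 2, 8, 5, 6, 7, 3, 4, 10, 11, 9]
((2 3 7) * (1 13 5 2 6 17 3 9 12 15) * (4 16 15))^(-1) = ((1 13 5 2 9 12 4 16 15)(3 7 6 17))^(-1) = (1 15 16 4 12 9 2 5 13)(3 17 6 7)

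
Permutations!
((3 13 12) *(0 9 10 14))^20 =(14)(3 12 13)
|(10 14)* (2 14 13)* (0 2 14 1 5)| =12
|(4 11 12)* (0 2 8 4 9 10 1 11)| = |(0 2 8 4)(1 11 12 9 10)| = 20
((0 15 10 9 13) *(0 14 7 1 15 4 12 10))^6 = ((0 4 12 10 9 13 14 7 1 15))^6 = (0 14 12 1 9)(4 7 10 15 13)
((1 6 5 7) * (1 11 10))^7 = ((1 6 5 7 11 10))^7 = (1 6 5 7 11 10)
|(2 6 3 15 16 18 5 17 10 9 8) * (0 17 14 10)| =22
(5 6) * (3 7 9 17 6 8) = (3 7 9 17 6 5 8) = [0, 1, 2, 7, 4, 8, 5, 9, 3, 17, 10, 11, 12, 13, 14, 15, 16, 6]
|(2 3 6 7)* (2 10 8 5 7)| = |(2 3 6)(5 7 10 8)| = 12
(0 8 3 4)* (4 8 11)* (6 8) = [11, 1, 2, 6, 0, 5, 8, 7, 3, 9, 10, 4] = (0 11 4)(3 6 8)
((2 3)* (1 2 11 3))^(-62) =((1 2)(3 11))^(-62) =(11)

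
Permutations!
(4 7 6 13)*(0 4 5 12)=[4, 1, 2, 3, 7, 12, 13, 6, 8, 9, 10, 11, 0, 5]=(0 4 7 6 13 5 12)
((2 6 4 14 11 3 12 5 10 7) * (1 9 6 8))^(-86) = ((1 9 6 4 14 11 3 12 5 10 7 2 8))^(-86) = (1 11 7 6 12 8 14 10 9 3 2 4 5)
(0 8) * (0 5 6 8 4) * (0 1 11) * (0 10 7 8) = (0 4 1 11 10 7 8 5 6) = [4, 11, 2, 3, 1, 6, 0, 8, 5, 9, 7, 10]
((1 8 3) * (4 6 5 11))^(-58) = (1 3 8)(4 5)(6 11)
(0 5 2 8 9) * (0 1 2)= (0 5)(1 2 8 9)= [5, 2, 8, 3, 4, 0, 6, 7, 9, 1]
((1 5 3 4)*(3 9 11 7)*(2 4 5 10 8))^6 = ((1 10 8 2 4)(3 5 9 11 7))^6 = (1 10 8 2 4)(3 5 9 11 7)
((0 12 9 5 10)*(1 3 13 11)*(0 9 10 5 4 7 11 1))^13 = ((0 12 10 9 4 7 11)(1 3 13))^13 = (0 11 7 4 9 10 12)(1 3 13)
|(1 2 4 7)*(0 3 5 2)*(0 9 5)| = |(0 3)(1 9 5 2 4 7)| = 6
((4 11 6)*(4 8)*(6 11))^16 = ((11)(4 6 8))^16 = (11)(4 6 8)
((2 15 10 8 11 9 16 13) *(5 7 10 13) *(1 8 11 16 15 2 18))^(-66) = (18)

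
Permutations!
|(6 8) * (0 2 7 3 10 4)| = 6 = |(0 2 7 3 10 4)(6 8)|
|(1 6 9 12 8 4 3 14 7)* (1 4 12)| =12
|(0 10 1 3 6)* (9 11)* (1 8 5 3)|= 6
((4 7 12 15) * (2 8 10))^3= ((2 8 10)(4 7 12 15))^3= (4 15 12 7)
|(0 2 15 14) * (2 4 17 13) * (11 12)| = |(0 4 17 13 2 15 14)(11 12)| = 14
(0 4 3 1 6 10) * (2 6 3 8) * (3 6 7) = (0 4 8 2 7 3 1 6 10) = [4, 6, 7, 1, 8, 5, 10, 3, 2, 9, 0]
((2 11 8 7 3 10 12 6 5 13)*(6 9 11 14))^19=(2 13 5 6 14)(3 8 9 10 7 11 12)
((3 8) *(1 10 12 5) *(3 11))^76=((1 10 12 5)(3 8 11))^76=(12)(3 8 11)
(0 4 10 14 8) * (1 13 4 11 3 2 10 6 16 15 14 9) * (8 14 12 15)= (0 11 3 2 10 9 1 13 4 6 16 8)(12 15)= [11, 13, 10, 2, 6, 5, 16, 7, 0, 1, 9, 3, 15, 4, 14, 12, 8]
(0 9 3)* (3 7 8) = (0 9 7 8 3) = [9, 1, 2, 0, 4, 5, 6, 8, 3, 7]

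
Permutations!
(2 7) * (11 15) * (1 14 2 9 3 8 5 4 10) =(1 14 2 7 9 3 8 5 4 10)(11 15) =[0, 14, 7, 8, 10, 4, 6, 9, 5, 3, 1, 15, 12, 13, 2, 11]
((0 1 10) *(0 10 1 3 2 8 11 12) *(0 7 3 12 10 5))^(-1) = ((0 12 7 3 2 8 11 10 5))^(-1) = (0 5 10 11 8 2 3 7 12)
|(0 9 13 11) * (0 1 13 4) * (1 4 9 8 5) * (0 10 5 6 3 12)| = |(0 8 6 3 12)(1 13 11 4 10 5)| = 30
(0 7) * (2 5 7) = (0 2 5 7) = [2, 1, 5, 3, 4, 7, 6, 0]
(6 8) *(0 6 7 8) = (0 6)(7 8) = [6, 1, 2, 3, 4, 5, 0, 8, 7]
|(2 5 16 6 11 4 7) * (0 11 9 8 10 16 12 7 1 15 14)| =|(0 11 4 1 15 14)(2 5 12 7)(6 9 8 10 16)| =60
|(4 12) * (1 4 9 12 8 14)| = |(1 4 8 14)(9 12)| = 4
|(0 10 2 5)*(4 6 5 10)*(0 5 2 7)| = |(0 4 6 2 10 7)| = 6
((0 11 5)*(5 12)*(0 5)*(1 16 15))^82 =((0 11 12)(1 16 15))^82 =(0 11 12)(1 16 15)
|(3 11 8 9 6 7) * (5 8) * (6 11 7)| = 4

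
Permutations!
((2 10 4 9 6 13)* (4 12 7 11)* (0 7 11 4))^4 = ((0 7 4 9 6 13 2 10 12 11))^4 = (0 6 12 4 2)(7 13 11 9 10)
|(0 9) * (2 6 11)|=6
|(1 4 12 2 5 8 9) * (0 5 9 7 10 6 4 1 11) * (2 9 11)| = |(0 5 8 7 10 6 4 12 9 2 11)| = 11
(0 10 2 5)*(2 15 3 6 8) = (0 10 15 3 6 8 2 5) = [10, 1, 5, 6, 4, 0, 8, 7, 2, 9, 15, 11, 12, 13, 14, 3]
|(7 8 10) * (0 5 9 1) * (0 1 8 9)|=|(0 5)(7 9 8 10)|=4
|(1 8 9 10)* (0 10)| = 5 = |(0 10 1 8 9)|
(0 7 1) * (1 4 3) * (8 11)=(0 7 4 3 1)(8 11)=[7, 0, 2, 1, 3, 5, 6, 4, 11, 9, 10, 8]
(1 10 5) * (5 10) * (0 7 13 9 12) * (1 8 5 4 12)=[7, 4, 2, 3, 12, 8, 6, 13, 5, 1, 10, 11, 0, 9]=(0 7 13 9 1 4 12)(5 8)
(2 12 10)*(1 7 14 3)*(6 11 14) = [0, 7, 12, 1, 4, 5, 11, 6, 8, 9, 2, 14, 10, 13, 3] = (1 7 6 11 14 3)(2 12 10)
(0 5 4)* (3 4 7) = (0 5 7 3 4) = [5, 1, 2, 4, 0, 7, 6, 3]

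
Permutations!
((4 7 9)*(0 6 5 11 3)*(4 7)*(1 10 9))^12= ((0 6 5 11 3)(1 10 9 7))^12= (0 5 3 6 11)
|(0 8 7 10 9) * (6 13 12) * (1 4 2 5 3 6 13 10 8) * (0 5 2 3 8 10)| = 10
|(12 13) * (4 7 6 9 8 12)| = 7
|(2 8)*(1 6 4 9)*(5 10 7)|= 12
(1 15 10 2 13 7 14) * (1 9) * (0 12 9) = (0 12 9 1 15 10 2 13 7 14) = [12, 15, 13, 3, 4, 5, 6, 14, 8, 1, 2, 11, 9, 7, 0, 10]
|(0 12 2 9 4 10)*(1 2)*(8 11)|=|(0 12 1 2 9 4 10)(8 11)|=14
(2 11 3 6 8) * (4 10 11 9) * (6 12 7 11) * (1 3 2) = (1 3 12 7 11 2 9 4 10 6 8) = [0, 3, 9, 12, 10, 5, 8, 11, 1, 4, 6, 2, 7]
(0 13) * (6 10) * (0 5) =[13, 1, 2, 3, 4, 0, 10, 7, 8, 9, 6, 11, 12, 5] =(0 13 5)(6 10)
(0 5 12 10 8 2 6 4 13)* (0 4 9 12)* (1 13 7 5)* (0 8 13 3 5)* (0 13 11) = [1, 3, 6, 5, 7, 8, 9, 13, 2, 12, 11, 0, 10, 4] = (0 1 3 5 8 2 6 9 12 10 11)(4 7 13)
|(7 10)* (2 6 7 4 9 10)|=3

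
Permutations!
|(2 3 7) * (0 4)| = 6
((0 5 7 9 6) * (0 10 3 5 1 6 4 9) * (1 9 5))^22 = ((0 9 4 5 7)(1 6 10 3))^22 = (0 4 7 9 5)(1 10)(3 6)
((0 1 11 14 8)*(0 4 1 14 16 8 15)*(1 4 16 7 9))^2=(16)(0 15 14)(1 7)(9 11)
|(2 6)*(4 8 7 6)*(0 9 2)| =|(0 9 2 4 8 7 6)| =7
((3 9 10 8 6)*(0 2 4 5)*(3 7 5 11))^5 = (0 9 5 3 7 11 6 4 8 2 10)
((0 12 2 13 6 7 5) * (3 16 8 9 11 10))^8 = (0 12 2 13 6 7 5)(3 8 11)(9 10 16)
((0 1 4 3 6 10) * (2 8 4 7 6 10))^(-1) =((0 1 7 6 2 8 4 3 10))^(-1) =(0 10 3 4 8 2 6 7 1)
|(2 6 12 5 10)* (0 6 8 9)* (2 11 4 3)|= 11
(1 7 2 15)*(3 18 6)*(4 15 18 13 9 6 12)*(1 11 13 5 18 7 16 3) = (1 16 3 5 18 12 4 15 11 13 9 6)(2 7) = [0, 16, 7, 5, 15, 18, 1, 2, 8, 6, 10, 13, 4, 9, 14, 11, 3, 17, 12]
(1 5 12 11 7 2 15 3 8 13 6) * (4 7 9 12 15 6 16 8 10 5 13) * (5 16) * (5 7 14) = (1 13 7 2 6)(3 10 16 8 4 14 5 15)(9 12 11) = [0, 13, 6, 10, 14, 15, 1, 2, 4, 12, 16, 9, 11, 7, 5, 3, 8]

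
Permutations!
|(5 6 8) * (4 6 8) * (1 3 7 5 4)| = 7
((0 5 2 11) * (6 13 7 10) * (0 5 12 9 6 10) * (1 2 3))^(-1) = (0 7 13 6 9 12)(1 3 5 11 2)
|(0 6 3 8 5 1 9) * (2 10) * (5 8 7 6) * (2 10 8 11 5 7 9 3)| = 10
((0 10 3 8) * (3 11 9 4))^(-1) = ((0 10 11 9 4 3 8))^(-1) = (0 8 3 4 9 11 10)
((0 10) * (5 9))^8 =(10)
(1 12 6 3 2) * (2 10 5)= (1 12 6 3 10 5 2)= [0, 12, 1, 10, 4, 2, 3, 7, 8, 9, 5, 11, 6]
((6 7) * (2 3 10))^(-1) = (2 10 3)(6 7)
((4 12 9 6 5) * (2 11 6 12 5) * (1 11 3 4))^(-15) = ((1 11 6 2 3 4 5)(9 12))^(-15) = (1 5 4 3 2 6 11)(9 12)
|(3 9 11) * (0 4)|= |(0 4)(3 9 11)|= 6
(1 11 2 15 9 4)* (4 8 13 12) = (1 11 2 15 9 8 13 12 4) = [0, 11, 15, 3, 1, 5, 6, 7, 13, 8, 10, 2, 4, 12, 14, 9]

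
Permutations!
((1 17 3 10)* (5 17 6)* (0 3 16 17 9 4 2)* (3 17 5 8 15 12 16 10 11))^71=(0 15 2 8 4 6 9 1 5 10 16 17 12)(3 11)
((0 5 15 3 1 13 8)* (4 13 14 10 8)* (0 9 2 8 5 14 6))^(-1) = (0 6 1 3 15 5 10 14)(2 9 8)(4 13)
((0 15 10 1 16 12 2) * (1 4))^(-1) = ((0 15 10 4 1 16 12 2))^(-1) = (0 2 12 16 1 4 10 15)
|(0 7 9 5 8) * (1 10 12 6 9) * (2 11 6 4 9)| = |(0 7 1 10 12 4 9 5 8)(2 11 6)| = 9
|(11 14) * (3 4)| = 2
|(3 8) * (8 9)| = |(3 9 8)| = 3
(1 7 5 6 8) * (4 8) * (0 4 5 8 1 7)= (0 4 1)(5 6)(7 8)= [4, 0, 2, 3, 1, 6, 5, 8, 7]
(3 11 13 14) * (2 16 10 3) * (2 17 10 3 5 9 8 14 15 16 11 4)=(2 11 13 15 16 3 4)(5 9 8 14 17 10)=[0, 1, 11, 4, 2, 9, 6, 7, 14, 8, 5, 13, 12, 15, 17, 16, 3, 10]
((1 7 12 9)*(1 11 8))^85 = ((1 7 12 9 11 8))^85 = (1 7 12 9 11 8)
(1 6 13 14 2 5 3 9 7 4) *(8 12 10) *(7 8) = (1 6 13 14 2 5 3 9 8 12 10 7 4) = [0, 6, 5, 9, 1, 3, 13, 4, 12, 8, 7, 11, 10, 14, 2]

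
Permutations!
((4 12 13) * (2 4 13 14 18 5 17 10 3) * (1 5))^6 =(1 4 17 14 3)(2 5 12 10 18)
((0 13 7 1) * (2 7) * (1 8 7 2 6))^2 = (0 6)(1 13)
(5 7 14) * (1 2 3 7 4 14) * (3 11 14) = [0, 2, 11, 7, 3, 4, 6, 1, 8, 9, 10, 14, 12, 13, 5] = (1 2 11 14 5 4 3 7)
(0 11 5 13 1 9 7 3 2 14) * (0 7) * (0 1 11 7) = [7, 9, 14, 2, 4, 13, 6, 3, 8, 1, 10, 5, 12, 11, 0] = (0 7 3 2 14)(1 9)(5 13 11)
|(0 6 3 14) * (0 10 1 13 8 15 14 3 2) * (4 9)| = |(0 6 2)(1 13 8 15 14 10)(4 9)| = 6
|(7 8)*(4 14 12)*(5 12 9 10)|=|(4 14 9 10 5 12)(7 8)|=6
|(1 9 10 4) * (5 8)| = 4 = |(1 9 10 4)(5 8)|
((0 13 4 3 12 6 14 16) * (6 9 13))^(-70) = ((0 6 14 16)(3 12 9 13 4))^(-70) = (0 14)(6 16)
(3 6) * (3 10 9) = (3 6 10 9) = [0, 1, 2, 6, 4, 5, 10, 7, 8, 3, 9]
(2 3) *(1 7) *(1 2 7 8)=(1 8)(2 3 7)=[0, 8, 3, 7, 4, 5, 6, 2, 1]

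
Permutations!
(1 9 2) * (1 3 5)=[0, 9, 3, 5, 4, 1, 6, 7, 8, 2]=(1 9 2 3 5)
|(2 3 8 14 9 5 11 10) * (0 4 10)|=|(0 4 10 2 3 8 14 9 5 11)|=10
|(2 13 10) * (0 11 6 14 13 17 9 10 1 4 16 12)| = 36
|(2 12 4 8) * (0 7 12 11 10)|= 8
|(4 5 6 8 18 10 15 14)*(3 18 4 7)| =|(3 18 10 15 14 7)(4 5 6 8)| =12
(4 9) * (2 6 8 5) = (2 6 8 5)(4 9) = [0, 1, 6, 3, 9, 2, 8, 7, 5, 4]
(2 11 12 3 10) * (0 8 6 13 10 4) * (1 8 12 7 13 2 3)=[12, 8, 11, 4, 0, 5, 2, 13, 6, 9, 3, 7, 1, 10]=(0 12 1 8 6 2 11 7 13 10 3 4)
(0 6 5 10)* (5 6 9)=(0 9 5 10)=[9, 1, 2, 3, 4, 10, 6, 7, 8, 5, 0]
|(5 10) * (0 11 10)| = 4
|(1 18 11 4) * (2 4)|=|(1 18 11 2 4)|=5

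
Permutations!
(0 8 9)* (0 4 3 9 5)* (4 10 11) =(0 8 5)(3 9 10 11 4) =[8, 1, 2, 9, 3, 0, 6, 7, 5, 10, 11, 4]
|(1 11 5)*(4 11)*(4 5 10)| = 6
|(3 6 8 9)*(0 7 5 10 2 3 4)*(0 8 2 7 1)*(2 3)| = 6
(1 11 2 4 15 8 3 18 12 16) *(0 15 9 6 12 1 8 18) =(0 15 18 1 11 2 4 9 6 12 16 8 3) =[15, 11, 4, 0, 9, 5, 12, 7, 3, 6, 10, 2, 16, 13, 14, 18, 8, 17, 1]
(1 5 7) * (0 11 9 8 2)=[11, 5, 0, 3, 4, 7, 6, 1, 2, 8, 10, 9]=(0 11 9 8 2)(1 5 7)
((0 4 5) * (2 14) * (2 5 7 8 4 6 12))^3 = ((0 6 12 2 14 5)(4 7 8))^3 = (0 2)(5 12)(6 14)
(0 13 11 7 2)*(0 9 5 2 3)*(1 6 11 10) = (0 13 10 1 6 11 7 3)(2 9 5) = [13, 6, 9, 0, 4, 2, 11, 3, 8, 5, 1, 7, 12, 10]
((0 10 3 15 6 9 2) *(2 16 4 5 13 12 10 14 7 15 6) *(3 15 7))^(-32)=((0 14 3 6 9 16 4 5 13 12 10 15 2))^(-32)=(0 5 14 13 3 12 6 10 9 15 16 2 4)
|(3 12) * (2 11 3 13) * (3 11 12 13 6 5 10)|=|(2 12 6 5 10 3 13)|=7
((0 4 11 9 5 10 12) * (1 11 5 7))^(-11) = ((0 4 5 10 12)(1 11 9 7))^(-11) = (0 12 10 5 4)(1 11 9 7)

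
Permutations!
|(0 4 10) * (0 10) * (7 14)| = 2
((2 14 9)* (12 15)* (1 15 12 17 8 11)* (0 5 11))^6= (0 8 17 15 1 11 5)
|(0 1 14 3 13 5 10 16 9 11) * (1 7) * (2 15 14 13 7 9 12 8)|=12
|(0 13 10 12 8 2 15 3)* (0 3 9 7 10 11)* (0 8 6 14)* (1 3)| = 12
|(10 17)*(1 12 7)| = |(1 12 7)(10 17)| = 6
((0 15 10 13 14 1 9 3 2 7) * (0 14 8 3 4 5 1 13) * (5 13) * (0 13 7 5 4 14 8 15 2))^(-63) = (15)(0 7 9 2 8 14 5 3 4 1)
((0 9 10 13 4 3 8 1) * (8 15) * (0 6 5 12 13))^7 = ((0 9 10)(1 6 5 12 13 4 3 15 8))^7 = (0 9 10)(1 15 4 12 6 8 3 13 5)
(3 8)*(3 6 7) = (3 8 6 7) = [0, 1, 2, 8, 4, 5, 7, 3, 6]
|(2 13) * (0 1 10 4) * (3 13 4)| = |(0 1 10 3 13 2 4)| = 7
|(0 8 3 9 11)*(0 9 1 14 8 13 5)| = |(0 13 5)(1 14 8 3)(9 11)| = 12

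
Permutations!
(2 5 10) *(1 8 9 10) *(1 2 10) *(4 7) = (10)(1 8 9)(2 5)(4 7) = [0, 8, 5, 3, 7, 2, 6, 4, 9, 1, 10]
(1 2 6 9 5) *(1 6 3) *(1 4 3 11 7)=(1 2 11 7)(3 4)(5 6 9)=[0, 2, 11, 4, 3, 6, 9, 1, 8, 5, 10, 7]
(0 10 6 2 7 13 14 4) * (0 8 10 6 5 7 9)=(0 6 2 9)(4 8 10 5 7 13 14)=[6, 1, 9, 3, 8, 7, 2, 13, 10, 0, 5, 11, 12, 14, 4]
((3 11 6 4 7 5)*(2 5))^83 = (2 7 4 6 11 3 5)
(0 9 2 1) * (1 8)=(0 9 2 8 1)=[9, 0, 8, 3, 4, 5, 6, 7, 1, 2]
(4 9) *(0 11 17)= (0 11 17)(4 9)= [11, 1, 2, 3, 9, 5, 6, 7, 8, 4, 10, 17, 12, 13, 14, 15, 16, 0]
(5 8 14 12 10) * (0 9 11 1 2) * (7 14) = (0 9 11 1 2)(5 8 7 14 12 10) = [9, 2, 0, 3, 4, 8, 6, 14, 7, 11, 5, 1, 10, 13, 12]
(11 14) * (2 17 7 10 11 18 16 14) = [0, 1, 17, 3, 4, 5, 6, 10, 8, 9, 11, 2, 12, 13, 18, 15, 14, 7, 16] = (2 17 7 10 11)(14 18 16)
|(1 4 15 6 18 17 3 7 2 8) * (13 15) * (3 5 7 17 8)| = 35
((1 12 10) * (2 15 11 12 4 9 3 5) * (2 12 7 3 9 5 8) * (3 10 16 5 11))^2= ((1 4 11 7 10)(2 15 3 8)(5 12 16))^2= (1 11 10 4 7)(2 3)(5 16 12)(8 15)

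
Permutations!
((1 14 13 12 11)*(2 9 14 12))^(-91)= (1 11 12)(2 9 14 13)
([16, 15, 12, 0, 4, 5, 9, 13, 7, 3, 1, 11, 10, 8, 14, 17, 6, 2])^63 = [9, 2, 1, 6, 4, 5, 0, 7, 8, 16, 17, 11, 15, 13, 14, 12, 3, 10]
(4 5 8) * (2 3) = (2 3)(4 5 8) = [0, 1, 3, 2, 5, 8, 6, 7, 4]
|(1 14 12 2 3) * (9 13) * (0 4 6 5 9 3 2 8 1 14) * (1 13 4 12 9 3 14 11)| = |(0 12 8 13 14 9 4 6 5 3 11 1)| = 12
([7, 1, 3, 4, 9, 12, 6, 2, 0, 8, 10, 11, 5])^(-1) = (0 8 9 4 3 2 7)(5 12)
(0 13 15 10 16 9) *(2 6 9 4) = (0 13 15 10 16 4 2 6 9) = [13, 1, 6, 3, 2, 5, 9, 7, 8, 0, 16, 11, 12, 15, 14, 10, 4]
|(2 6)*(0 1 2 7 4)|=6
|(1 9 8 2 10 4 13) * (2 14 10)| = 7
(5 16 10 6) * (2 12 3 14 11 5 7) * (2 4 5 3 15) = (2 12 15)(3 14 11)(4 5 16 10 6 7) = [0, 1, 12, 14, 5, 16, 7, 4, 8, 9, 6, 3, 15, 13, 11, 2, 10]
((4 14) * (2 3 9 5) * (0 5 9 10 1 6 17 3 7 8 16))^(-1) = (0 16 8 7 2 5)(1 10 3 17 6)(4 14)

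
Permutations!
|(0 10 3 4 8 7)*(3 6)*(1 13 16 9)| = 28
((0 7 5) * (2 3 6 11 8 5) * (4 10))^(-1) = ((0 7 2 3 6 11 8 5)(4 10))^(-1) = (0 5 8 11 6 3 2 7)(4 10)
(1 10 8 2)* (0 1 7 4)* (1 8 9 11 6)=(0 8 2 7 4)(1 10 9 11 6)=[8, 10, 7, 3, 0, 5, 1, 4, 2, 11, 9, 6]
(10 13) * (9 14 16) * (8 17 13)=(8 17 13 10)(9 14 16)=[0, 1, 2, 3, 4, 5, 6, 7, 17, 14, 8, 11, 12, 10, 16, 15, 9, 13]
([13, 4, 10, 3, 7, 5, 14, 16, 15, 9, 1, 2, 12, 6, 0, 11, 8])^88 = (1 2 15 16 4 10 11 8 7)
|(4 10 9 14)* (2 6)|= 4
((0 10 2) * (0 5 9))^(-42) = ((0 10 2 5 9))^(-42) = (0 5 10 9 2)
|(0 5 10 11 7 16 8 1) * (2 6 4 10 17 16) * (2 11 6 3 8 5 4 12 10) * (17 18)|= |(0 4 2 3 8 1)(5 18 17 16)(6 12 10)(7 11)|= 12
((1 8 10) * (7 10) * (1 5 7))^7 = (1 8)(5 7 10)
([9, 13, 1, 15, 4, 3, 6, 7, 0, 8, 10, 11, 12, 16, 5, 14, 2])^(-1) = (0 8 9)(1 2 16 13)(3 5 14 15)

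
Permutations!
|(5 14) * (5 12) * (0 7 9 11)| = 12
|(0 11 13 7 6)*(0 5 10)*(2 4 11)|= |(0 2 4 11 13 7 6 5 10)|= 9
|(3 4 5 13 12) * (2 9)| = 10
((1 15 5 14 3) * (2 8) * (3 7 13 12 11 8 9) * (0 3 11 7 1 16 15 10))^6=((0 3 16 15 5 14 1 10)(2 9 11 8)(7 13 12))^6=(0 1 5 16)(2 11)(3 10 14 15)(8 9)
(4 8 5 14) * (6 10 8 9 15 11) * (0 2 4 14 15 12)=(0 2 4 9 12)(5 15 11 6 10 8)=[2, 1, 4, 3, 9, 15, 10, 7, 5, 12, 8, 6, 0, 13, 14, 11]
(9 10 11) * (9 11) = (11)(9 10) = [0, 1, 2, 3, 4, 5, 6, 7, 8, 10, 9, 11]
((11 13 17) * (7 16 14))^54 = ((7 16 14)(11 13 17))^54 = (17)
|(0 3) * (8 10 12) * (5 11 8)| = 10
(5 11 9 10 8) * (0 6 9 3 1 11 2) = (0 6 9 10 8 5 2)(1 11 3) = [6, 11, 0, 1, 4, 2, 9, 7, 5, 10, 8, 3]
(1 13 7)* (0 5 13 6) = (0 5 13 7 1 6) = [5, 6, 2, 3, 4, 13, 0, 1, 8, 9, 10, 11, 12, 7]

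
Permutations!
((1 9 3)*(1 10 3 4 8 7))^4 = (10)(1 7 8 4 9) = ((1 9 4 8 7)(3 10))^4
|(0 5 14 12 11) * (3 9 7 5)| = 8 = |(0 3 9 7 5 14 12 11)|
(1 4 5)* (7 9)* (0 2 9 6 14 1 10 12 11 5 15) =(0 2 9 7 6 14 1 4 15)(5 10 12 11) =[2, 4, 9, 3, 15, 10, 14, 6, 8, 7, 12, 5, 11, 13, 1, 0]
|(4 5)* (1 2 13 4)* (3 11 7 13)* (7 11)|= |(1 2 3 7 13 4 5)|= 7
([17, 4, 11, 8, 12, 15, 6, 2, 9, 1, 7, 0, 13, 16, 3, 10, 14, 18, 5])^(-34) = [18, 12, 0, 9, 13, 10, 6, 11, 1, 4, 2, 17, 16, 14, 8, 7, 3, 5, 15]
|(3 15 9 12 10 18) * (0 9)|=|(0 9 12 10 18 3 15)|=7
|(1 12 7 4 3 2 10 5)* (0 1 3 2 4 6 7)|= 30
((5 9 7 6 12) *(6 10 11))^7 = ((5 9 7 10 11 6 12))^7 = (12)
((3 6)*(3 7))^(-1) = ((3 6 7))^(-1) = (3 7 6)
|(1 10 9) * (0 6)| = |(0 6)(1 10 9)| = 6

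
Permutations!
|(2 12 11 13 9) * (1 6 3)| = 15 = |(1 6 3)(2 12 11 13 9)|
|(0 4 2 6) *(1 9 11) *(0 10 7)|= |(0 4 2 6 10 7)(1 9 11)|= 6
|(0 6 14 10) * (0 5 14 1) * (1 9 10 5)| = 10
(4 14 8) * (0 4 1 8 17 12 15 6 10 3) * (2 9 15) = (0 4 14 17 12 2 9 15 6 10 3)(1 8) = [4, 8, 9, 0, 14, 5, 10, 7, 1, 15, 3, 11, 2, 13, 17, 6, 16, 12]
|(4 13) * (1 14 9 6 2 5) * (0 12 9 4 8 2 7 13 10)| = |(0 12 9 6 7 13 8 2 5 1 14 4 10)| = 13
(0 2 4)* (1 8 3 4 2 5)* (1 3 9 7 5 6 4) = [6, 8, 2, 1, 0, 3, 4, 5, 9, 7] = (0 6 4)(1 8 9 7 5 3)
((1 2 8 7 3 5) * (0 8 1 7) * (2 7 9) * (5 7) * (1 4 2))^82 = ((0 8)(1 5 9)(2 4)(3 7))^82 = (1 5 9)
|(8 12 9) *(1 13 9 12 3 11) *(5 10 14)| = |(1 13 9 8 3 11)(5 10 14)| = 6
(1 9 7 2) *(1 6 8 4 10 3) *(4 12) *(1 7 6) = (1 9 6 8 12 4 10 3 7 2) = [0, 9, 1, 7, 10, 5, 8, 2, 12, 6, 3, 11, 4]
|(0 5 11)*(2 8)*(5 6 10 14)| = |(0 6 10 14 5 11)(2 8)| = 6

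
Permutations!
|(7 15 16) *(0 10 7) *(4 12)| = 10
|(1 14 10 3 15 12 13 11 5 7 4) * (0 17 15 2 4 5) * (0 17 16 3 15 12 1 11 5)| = |(0 16 3 2 4 11 17 12 13 5 7)(1 14 10 15)| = 44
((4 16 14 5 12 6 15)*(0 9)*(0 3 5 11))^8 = ((0 9 3 5 12 6 15 4 16 14 11))^8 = (0 16 6 3 11 4 12 9 14 15 5)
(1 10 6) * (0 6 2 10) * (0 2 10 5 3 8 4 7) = (10)(0 6 1 2 5 3 8 4 7) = [6, 2, 5, 8, 7, 3, 1, 0, 4, 9, 10]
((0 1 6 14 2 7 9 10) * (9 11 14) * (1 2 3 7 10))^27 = (3 14 11 7)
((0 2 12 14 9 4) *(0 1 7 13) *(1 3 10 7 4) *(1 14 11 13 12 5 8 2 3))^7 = (1 4)(2 5 8)(9 14)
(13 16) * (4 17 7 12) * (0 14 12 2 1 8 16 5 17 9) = [14, 8, 1, 3, 9, 17, 6, 2, 16, 0, 10, 11, 4, 5, 12, 15, 13, 7] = (0 14 12 4 9)(1 8 16 13 5 17 7 2)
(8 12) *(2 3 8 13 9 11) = (2 3 8 12 13 9 11) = [0, 1, 3, 8, 4, 5, 6, 7, 12, 11, 10, 2, 13, 9]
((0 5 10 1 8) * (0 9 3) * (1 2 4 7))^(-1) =(0 3 9 8 1 7 4 2 10 5)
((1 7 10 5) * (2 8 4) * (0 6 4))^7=(0 4 8 6 2)(1 5 10 7)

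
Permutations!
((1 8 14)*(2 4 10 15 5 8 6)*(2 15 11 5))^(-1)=(1 14 8 5 11 10 4 2 15 6)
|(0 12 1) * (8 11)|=6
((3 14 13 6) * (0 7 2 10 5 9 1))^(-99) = (0 1 9 5 10 2 7)(3 14 13 6)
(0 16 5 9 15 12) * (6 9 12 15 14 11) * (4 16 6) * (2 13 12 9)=(0 6 2 13 12)(4 16 5 9 14 11)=[6, 1, 13, 3, 16, 9, 2, 7, 8, 14, 10, 4, 0, 12, 11, 15, 5]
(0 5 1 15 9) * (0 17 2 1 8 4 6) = (0 5 8 4 6)(1 15 9 17 2) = [5, 15, 1, 3, 6, 8, 0, 7, 4, 17, 10, 11, 12, 13, 14, 9, 16, 2]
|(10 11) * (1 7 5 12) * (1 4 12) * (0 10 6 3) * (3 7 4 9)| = 11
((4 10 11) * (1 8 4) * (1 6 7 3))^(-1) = ((1 8 4 10 11 6 7 3))^(-1) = (1 3 7 6 11 10 4 8)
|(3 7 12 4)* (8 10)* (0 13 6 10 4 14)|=10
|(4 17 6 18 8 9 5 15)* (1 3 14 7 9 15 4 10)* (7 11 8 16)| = 56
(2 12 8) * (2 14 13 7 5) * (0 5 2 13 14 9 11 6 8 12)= (14)(0 5 13 7 2)(6 8 9 11)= [5, 1, 0, 3, 4, 13, 8, 2, 9, 11, 10, 6, 12, 7, 14]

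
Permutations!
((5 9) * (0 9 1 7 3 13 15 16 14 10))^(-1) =((0 9 5 1 7 3 13 15 16 14 10))^(-1) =(0 10 14 16 15 13 3 7 1 5 9)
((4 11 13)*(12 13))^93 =((4 11 12 13))^93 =(4 11 12 13)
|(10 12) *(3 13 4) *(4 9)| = |(3 13 9 4)(10 12)| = 4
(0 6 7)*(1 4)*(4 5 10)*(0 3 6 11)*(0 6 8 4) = [11, 5, 2, 8, 1, 10, 7, 3, 4, 9, 0, 6] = (0 11 6 7 3 8 4 1 5 10)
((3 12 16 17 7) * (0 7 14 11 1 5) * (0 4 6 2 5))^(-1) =(0 1 11 14 17 16 12 3 7)(2 6 4 5)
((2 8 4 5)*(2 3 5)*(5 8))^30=(8)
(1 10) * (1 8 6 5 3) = (1 10 8 6 5 3) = [0, 10, 2, 1, 4, 3, 5, 7, 6, 9, 8]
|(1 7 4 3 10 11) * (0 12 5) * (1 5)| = 9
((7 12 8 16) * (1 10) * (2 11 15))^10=(2 11 15)(7 8)(12 16)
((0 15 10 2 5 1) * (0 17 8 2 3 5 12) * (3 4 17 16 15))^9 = (0 8 10 1)(2 4 16 3)(5 12 17 15)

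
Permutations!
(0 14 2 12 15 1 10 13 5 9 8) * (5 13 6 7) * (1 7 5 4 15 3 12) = (0 14 2 1 10 6 5 9 8)(3 12)(4 15 7) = [14, 10, 1, 12, 15, 9, 5, 4, 0, 8, 6, 11, 3, 13, 2, 7]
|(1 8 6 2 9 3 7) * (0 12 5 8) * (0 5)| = |(0 12)(1 5 8 6 2 9 3 7)| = 8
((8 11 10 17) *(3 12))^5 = ((3 12)(8 11 10 17))^5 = (3 12)(8 11 10 17)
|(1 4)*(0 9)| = 2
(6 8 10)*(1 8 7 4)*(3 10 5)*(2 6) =[0, 8, 6, 10, 1, 3, 7, 4, 5, 9, 2] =(1 8 5 3 10 2 6 7 4)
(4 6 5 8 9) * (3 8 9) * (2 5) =[0, 1, 5, 8, 6, 9, 2, 7, 3, 4] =(2 5 9 4 6)(3 8)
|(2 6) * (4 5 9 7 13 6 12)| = 8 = |(2 12 4 5 9 7 13 6)|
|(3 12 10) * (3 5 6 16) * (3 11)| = 7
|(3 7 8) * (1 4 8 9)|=|(1 4 8 3 7 9)|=6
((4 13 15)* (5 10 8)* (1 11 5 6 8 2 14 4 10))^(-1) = ((1 11 5)(2 14 4 13 15 10)(6 8))^(-1) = (1 5 11)(2 10 15 13 4 14)(6 8)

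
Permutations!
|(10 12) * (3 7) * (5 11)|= 2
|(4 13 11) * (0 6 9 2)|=|(0 6 9 2)(4 13 11)|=12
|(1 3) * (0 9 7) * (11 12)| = 6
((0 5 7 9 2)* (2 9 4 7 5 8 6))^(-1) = ((9)(0 8 6 2)(4 7))^(-1) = (9)(0 2 6 8)(4 7)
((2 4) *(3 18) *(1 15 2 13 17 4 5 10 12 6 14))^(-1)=(1 14 6 12 10 5 2 15)(3 18)(4 17 13)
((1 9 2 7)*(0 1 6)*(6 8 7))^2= ((0 1 9 2 6)(7 8))^2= (0 9 6 1 2)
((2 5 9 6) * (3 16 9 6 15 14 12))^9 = ((2 5 6)(3 16 9 15 14 12))^9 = (3 15)(9 12)(14 16)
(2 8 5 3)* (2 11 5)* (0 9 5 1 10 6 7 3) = (0 9 5)(1 10 6 7 3 11)(2 8) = [9, 10, 8, 11, 4, 0, 7, 3, 2, 5, 6, 1]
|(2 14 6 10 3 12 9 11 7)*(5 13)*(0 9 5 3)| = 8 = |(0 9 11 7 2 14 6 10)(3 12 5 13)|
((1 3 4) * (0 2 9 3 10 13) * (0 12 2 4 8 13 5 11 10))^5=(0 1 4)(2 12 13 8 3 9)(5 10 11)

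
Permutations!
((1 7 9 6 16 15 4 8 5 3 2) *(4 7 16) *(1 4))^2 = ((1 16 15 7 9 6)(2 4 8 5 3))^2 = (1 15 9)(2 8 3 4 5)(6 16 7)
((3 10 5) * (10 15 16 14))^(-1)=(3 5 10 14 16 15)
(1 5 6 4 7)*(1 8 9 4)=[0, 5, 2, 3, 7, 6, 1, 8, 9, 4]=(1 5 6)(4 7 8 9)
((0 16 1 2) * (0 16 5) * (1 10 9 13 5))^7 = ((0 1 2 16 10 9 13 5))^7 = (0 5 13 9 10 16 2 1)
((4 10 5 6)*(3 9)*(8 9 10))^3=((3 10 5 6 4 8 9))^3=(3 6 9 5 8 10 4)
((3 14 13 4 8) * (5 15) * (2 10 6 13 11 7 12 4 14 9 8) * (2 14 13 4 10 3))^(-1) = (2 8 9 3)(4 6 10 12 7 11 14)(5 15)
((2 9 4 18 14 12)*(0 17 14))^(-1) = (0 18 4 9 2 12 14 17)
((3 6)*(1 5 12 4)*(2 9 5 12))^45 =((1 12 4)(2 9 5)(3 6))^45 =(12)(3 6)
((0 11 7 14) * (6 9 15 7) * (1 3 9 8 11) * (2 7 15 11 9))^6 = (15)(6 9)(8 11)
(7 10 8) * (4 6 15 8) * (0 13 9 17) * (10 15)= [13, 1, 2, 3, 6, 5, 10, 15, 7, 17, 4, 11, 12, 9, 14, 8, 16, 0]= (0 13 9 17)(4 6 10)(7 15 8)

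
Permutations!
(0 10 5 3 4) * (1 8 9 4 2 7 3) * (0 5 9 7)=(0 10 9 4 5 1 8 7 3 2)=[10, 8, 0, 2, 5, 1, 6, 3, 7, 4, 9]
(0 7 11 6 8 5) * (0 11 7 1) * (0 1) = [0, 1, 2, 3, 4, 11, 8, 7, 5, 9, 10, 6] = (5 11 6 8)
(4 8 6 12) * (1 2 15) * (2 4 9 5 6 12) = (1 4 8 12 9 5 6 2 15) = [0, 4, 15, 3, 8, 6, 2, 7, 12, 5, 10, 11, 9, 13, 14, 1]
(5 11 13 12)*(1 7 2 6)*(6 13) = [0, 7, 13, 3, 4, 11, 1, 2, 8, 9, 10, 6, 5, 12] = (1 7 2 13 12 5 11 6)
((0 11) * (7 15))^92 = ((0 11)(7 15))^92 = (15)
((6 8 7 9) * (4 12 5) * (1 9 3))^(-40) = ((1 9 6 8 7 3)(4 12 5))^(-40) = (1 6 7)(3 9 8)(4 5 12)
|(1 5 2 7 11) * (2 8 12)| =|(1 5 8 12 2 7 11)| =7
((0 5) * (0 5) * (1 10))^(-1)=(1 10)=((1 10))^(-1)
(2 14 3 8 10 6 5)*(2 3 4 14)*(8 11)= (3 11 8 10 6 5)(4 14)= [0, 1, 2, 11, 14, 3, 5, 7, 10, 9, 6, 8, 12, 13, 4]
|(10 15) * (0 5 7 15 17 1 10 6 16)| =|(0 5 7 15 6 16)(1 10 17)| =6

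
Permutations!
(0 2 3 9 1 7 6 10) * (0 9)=(0 2 3)(1 7 6 10 9)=[2, 7, 3, 0, 4, 5, 10, 6, 8, 1, 9]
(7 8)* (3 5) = (3 5)(7 8) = [0, 1, 2, 5, 4, 3, 6, 8, 7]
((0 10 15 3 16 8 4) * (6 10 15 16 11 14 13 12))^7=(0 6 3 16 14 4 12 15 10 11 8 13)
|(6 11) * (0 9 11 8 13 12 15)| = 8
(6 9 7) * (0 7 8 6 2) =(0 7 2)(6 9 8) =[7, 1, 0, 3, 4, 5, 9, 2, 6, 8]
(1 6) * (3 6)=(1 3 6)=[0, 3, 2, 6, 4, 5, 1]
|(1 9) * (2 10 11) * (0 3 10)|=|(0 3 10 11 2)(1 9)|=10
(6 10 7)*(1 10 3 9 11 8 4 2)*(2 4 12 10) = [0, 2, 1, 9, 4, 5, 3, 6, 12, 11, 7, 8, 10] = (1 2)(3 9 11 8 12 10 7 6)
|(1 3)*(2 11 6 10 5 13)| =6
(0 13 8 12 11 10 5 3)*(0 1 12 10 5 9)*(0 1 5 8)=[13, 12, 2, 5, 4, 3, 6, 7, 10, 1, 9, 8, 11, 0]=(0 13)(1 12 11 8 10 9)(3 5)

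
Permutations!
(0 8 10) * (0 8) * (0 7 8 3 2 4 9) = [7, 1, 4, 2, 9, 5, 6, 8, 10, 0, 3] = (0 7 8 10 3 2 4 9)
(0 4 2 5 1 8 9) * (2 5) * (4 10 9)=(0 10 9)(1 8 4 5)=[10, 8, 2, 3, 5, 1, 6, 7, 4, 0, 9]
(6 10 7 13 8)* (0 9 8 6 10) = (0 9 8 10 7 13 6) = [9, 1, 2, 3, 4, 5, 0, 13, 10, 8, 7, 11, 12, 6]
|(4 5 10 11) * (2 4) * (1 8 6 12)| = 20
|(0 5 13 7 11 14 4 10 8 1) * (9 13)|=11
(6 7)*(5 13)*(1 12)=(1 12)(5 13)(6 7)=[0, 12, 2, 3, 4, 13, 7, 6, 8, 9, 10, 11, 1, 5]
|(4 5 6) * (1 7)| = 6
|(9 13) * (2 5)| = 2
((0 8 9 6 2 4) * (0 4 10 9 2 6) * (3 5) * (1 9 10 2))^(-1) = ((10)(0 8 1 9)(3 5))^(-1) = (10)(0 9 1 8)(3 5)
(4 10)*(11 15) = (4 10)(11 15) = [0, 1, 2, 3, 10, 5, 6, 7, 8, 9, 4, 15, 12, 13, 14, 11]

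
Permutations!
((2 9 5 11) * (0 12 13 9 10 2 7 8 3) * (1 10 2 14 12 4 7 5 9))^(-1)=((0 4 7 8 3)(1 10 14 12 13)(5 11))^(-1)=(0 3 8 7 4)(1 13 12 14 10)(5 11)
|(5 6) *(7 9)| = |(5 6)(7 9)| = 2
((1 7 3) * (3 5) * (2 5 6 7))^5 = (1 2 5 3)(6 7)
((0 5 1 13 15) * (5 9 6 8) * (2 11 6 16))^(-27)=(0 8 9 5 16 1 2 13 11 15 6)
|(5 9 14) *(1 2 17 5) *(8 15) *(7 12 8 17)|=10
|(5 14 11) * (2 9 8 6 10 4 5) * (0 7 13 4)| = 12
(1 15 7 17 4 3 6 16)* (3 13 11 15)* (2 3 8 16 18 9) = [0, 8, 3, 6, 13, 5, 18, 17, 16, 2, 10, 15, 12, 11, 14, 7, 1, 4, 9] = (1 8 16)(2 3 6 18 9)(4 13 11 15 7 17)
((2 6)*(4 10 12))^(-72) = (12)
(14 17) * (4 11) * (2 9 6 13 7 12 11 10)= (2 9 6 13 7 12 11 4 10)(14 17)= [0, 1, 9, 3, 10, 5, 13, 12, 8, 6, 2, 4, 11, 7, 17, 15, 16, 14]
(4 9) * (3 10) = (3 10)(4 9) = [0, 1, 2, 10, 9, 5, 6, 7, 8, 4, 3]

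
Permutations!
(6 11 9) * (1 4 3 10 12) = (1 4 3 10 12)(6 11 9) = [0, 4, 2, 10, 3, 5, 11, 7, 8, 6, 12, 9, 1]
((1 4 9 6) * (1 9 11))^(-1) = (1 11 4)(6 9) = ((1 4 11)(6 9))^(-1)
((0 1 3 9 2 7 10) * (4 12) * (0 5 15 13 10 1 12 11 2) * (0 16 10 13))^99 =((0 12 4 11 2 7 1 3 9 16 10 5 15))^99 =(0 9 11 5 1 12 16 2 15 3 4 10 7)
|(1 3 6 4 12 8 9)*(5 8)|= |(1 3 6 4 12 5 8 9)|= 8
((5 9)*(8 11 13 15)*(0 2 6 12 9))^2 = (0 6 9)(2 12 5)(8 13)(11 15)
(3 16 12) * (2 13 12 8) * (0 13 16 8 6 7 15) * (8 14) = (0 13 12 3 14 8 2 16 6 7 15) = [13, 1, 16, 14, 4, 5, 7, 15, 2, 9, 10, 11, 3, 12, 8, 0, 6]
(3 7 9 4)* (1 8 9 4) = (1 8 9)(3 7 4) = [0, 8, 2, 7, 3, 5, 6, 4, 9, 1]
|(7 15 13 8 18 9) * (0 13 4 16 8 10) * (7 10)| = |(0 13 7 15 4 16 8 18 9 10)| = 10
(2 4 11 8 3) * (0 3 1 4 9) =[3, 4, 9, 2, 11, 5, 6, 7, 1, 0, 10, 8] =(0 3 2 9)(1 4 11 8)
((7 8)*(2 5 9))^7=((2 5 9)(7 8))^7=(2 5 9)(7 8)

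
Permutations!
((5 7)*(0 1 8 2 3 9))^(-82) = ((0 1 8 2 3 9)(5 7))^(-82) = (0 8 3)(1 2 9)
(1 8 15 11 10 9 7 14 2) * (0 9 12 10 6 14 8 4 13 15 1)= (0 9 7 8 1 4 13 15 11 6 14 2)(10 12)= [9, 4, 0, 3, 13, 5, 14, 8, 1, 7, 12, 6, 10, 15, 2, 11]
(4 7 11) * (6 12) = (4 7 11)(6 12) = [0, 1, 2, 3, 7, 5, 12, 11, 8, 9, 10, 4, 6]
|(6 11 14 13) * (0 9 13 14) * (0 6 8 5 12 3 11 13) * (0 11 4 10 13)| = 28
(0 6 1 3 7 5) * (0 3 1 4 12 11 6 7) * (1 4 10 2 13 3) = (0 7 5 1 4 12 11 6 10 2 13 3) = [7, 4, 13, 0, 12, 1, 10, 5, 8, 9, 2, 6, 11, 3]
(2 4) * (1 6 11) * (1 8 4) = (1 6 11 8 4 2) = [0, 6, 1, 3, 2, 5, 11, 7, 4, 9, 10, 8]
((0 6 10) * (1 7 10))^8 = (0 7 6 10 1)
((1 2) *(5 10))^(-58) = (10)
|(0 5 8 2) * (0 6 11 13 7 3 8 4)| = |(0 5 4)(2 6 11 13 7 3 8)| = 21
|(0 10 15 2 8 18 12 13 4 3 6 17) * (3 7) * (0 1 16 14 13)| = 63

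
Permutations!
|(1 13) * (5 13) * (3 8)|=6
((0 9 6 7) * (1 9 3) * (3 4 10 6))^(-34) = ((0 4 10 6 7)(1 9 3))^(-34) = (0 4 10 6 7)(1 3 9)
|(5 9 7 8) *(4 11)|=4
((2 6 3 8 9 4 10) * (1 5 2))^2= (1 2 3 9 10 5 6 8 4)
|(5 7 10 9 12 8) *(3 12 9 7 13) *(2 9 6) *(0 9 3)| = |(0 9 6 2 3 12 8 5 13)(7 10)| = 18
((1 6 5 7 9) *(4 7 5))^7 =((1 6 4 7 9))^7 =(1 4 9 6 7)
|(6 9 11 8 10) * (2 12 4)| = |(2 12 4)(6 9 11 8 10)| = 15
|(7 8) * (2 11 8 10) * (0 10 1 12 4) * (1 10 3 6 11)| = 11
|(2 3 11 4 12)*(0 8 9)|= 15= |(0 8 9)(2 3 11 4 12)|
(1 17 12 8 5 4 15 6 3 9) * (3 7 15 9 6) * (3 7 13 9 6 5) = (1 17 12 8 3 5 4 6 13 9)(7 15) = [0, 17, 2, 5, 6, 4, 13, 15, 3, 1, 10, 11, 8, 9, 14, 7, 16, 12]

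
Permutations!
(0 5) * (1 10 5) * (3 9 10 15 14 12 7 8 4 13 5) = [1, 15, 2, 9, 13, 0, 6, 8, 4, 10, 3, 11, 7, 5, 12, 14] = (0 1 15 14 12 7 8 4 13 5)(3 9 10)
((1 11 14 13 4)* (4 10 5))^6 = (1 4 5 10 13 14 11)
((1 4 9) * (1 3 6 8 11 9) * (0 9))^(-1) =((0 9 3 6 8 11)(1 4))^(-1) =(0 11 8 6 3 9)(1 4)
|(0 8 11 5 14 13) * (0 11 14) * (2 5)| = 7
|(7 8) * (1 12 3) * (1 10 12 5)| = 6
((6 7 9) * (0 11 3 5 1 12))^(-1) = (0 12 1 5 3 11)(6 9 7)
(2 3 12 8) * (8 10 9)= (2 3 12 10 9 8)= [0, 1, 3, 12, 4, 5, 6, 7, 2, 8, 9, 11, 10]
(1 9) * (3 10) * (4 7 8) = [0, 9, 2, 10, 7, 5, 6, 8, 4, 1, 3] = (1 9)(3 10)(4 7 8)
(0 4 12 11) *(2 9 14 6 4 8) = (0 8 2 9 14 6 4 12 11) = [8, 1, 9, 3, 12, 5, 4, 7, 2, 14, 10, 0, 11, 13, 6]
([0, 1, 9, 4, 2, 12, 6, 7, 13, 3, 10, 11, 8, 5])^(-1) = (2 4 3 9)(5 13 8 12)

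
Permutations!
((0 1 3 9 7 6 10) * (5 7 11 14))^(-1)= ((0 1 3 9 11 14 5 7 6 10))^(-1)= (0 10 6 7 5 14 11 9 3 1)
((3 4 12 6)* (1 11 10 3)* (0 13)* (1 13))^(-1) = (0 13 6 12 4 3 10 11 1)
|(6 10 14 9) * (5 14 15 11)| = |(5 14 9 6 10 15 11)| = 7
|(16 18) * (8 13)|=|(8 13)(16 18)|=2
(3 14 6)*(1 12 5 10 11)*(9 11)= (1 12 5 10 9 11)(3 14 6)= [0, 12, 2, 14, 4, 10, 3, 7, 8, 11, 9, 1, 5, 13, 6]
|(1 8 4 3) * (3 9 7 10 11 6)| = |(1 8 4 9 7 10 11 6 3)| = 9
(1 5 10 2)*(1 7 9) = (1 5 10 2 7 9) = [0, 5, 7, 3, 4, 10, 6, 9, 8, 1, 2]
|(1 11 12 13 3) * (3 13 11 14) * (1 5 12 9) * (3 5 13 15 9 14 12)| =|(1 12 11 14 5 3 13 15 9)| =9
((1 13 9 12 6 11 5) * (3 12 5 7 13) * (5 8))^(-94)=((1 3 12 6 11 7 13 9 8 5))^(-94)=(1 13 12 8 11)(3 9 6 5 7)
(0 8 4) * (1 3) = [8, 3, 2, 1, 0, 5, 6, 7, 4] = (0 8 4)(1 3)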